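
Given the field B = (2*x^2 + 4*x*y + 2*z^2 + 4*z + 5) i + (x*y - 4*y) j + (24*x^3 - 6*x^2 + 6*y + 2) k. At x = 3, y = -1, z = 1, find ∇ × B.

(6, -604, -13)

(∇×B)₁ = ∂B₃/∂y − ∂B₂/∂z = 6
(∇×B)₂ = ∂B₁/∂z − ∂B₃/∂x = -72*x^2 + 12*x + 4*z + 4
(∇×B)₃ = ∂B₂/∂x − ∂B₁/∂y = -4*x + y
∇×B = (6, -72*x^2 + 12*x + 4*z + 4, -4*x + y)
At (3, -1, 1): (6, -604, -13).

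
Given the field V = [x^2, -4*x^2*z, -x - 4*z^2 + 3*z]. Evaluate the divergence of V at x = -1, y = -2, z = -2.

17

∂V₁/∂x = 2*x
∂V₂/∂y = 0
∂V₃/∂z = -8*z + 3
∇·V = 2*x - 8*z + 3
At (-1, -2, -2): 17.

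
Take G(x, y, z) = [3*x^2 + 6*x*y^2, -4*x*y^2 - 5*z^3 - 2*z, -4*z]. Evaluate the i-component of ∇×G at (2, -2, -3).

137

(∇×G)_1 = ∂G₃/∂y − ∂G₂/∂z
= 0 − (-15*z^2 - 2)
= 15*z^2 + 2
At (2, -2, -3): 137.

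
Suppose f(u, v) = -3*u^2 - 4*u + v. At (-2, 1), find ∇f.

(8, 1)

∂f/∂u = -6*u - 4
∂f/∂v = 1
∇f = (-6*u - 4, 1)
At (-2, 1): (8, 1).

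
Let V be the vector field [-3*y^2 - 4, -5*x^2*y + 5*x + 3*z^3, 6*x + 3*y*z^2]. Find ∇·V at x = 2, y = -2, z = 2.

∂V₁/∂x = 0
∂V₂/∂y = -5*x^2
∂V₃/∂z = 6*y*z
∇·V = -5*x^2 + 6*y*z
At (2, -2, 2): -44.

-44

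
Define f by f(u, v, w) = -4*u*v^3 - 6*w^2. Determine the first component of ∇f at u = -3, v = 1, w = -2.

(∇f)_1 = ∂f/∂u = -4*v^3
At (-3, 1, -2): -4.

-4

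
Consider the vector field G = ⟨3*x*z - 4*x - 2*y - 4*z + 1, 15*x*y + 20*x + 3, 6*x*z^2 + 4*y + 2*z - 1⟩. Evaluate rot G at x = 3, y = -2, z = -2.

(4, -19, -8)

(∇×G)₁ = ∂G₃/∂y − ∂G₂/∂z = 4
(∇×G)₂ = ∂G₁/∂z − ∂G₃/∂x = 3*x - 6*z^2 - 4
(∇×G)₃ = ∂G₂/∂x − ∂G₁/∂y = 15*y + 22
∇×G = (4, 3*x - 6*z^2 - 4, 15*y + 22)
At (3, -2, -2): (4, -19, -8).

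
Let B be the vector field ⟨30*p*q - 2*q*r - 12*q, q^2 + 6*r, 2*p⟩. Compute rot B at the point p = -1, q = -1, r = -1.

(-6, 0, 40)

(∇×B)₁ = ∂B₃/∂q − ∂B₂/∂r = -6
(∇×B)₂ = ∂B₁/∂r − ∂B₃/∂p = -2*q - 2
(∇×B)₃ = ∂B₂/∂p − ∂B₁/∂q = -30*p + 2*r + 12
∇×B = (-6, -2*q - 2, -30*p + 2*r + 12)
At (-1, -1, -1): (-6, 0, 40).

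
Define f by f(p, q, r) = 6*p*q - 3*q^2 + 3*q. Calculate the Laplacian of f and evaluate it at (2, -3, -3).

-6

∂²f/∂p² = 0
∂²f/∂q² = -6
∂²f/∂r² = 0
∇²f = -6
At (2, -3, -3): -6.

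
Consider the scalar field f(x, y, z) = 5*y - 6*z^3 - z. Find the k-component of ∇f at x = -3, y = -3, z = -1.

-19

(∇f)_3 = ∂f/∂z = -18*z^2 - 1
At (-3, -3, -1): -19.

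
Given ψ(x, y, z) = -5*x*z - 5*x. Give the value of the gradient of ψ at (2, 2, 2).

(-15, 0, -10)

∂ψ/∂x = -5*z - 5
∂ψ/∂y = 0
∂ψ/∂z = -5*x
∇ψ = (-5*z - 5, 0, -5*x)
At (2, 2, 2): (-15, 0, -10).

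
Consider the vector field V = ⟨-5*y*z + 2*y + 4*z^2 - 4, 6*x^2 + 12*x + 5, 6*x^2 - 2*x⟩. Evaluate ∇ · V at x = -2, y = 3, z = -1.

0

∂V₁/∂x = 0
∂V₂/∂y = 0
∂V₃/∂z = 0
∇·V = 0
At (-2, 3, -1): 0.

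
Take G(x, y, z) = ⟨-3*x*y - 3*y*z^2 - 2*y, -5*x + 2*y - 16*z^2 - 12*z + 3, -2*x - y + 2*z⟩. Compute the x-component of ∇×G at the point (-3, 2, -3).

(∇×G)_1 = ∂G₃/∂y − ∂G₂/∂z
= -1 − (-32*z - 12)
= 32*z + 11
At (-3, 2, -3): -85.

-85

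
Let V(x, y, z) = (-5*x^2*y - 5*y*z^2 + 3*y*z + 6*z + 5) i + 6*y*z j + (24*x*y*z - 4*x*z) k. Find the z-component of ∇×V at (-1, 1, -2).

(∇×V)_3 = ∂V₂/∂x − ∂V₁/∂y
= 0 − (-5*x^2 - 5*z^2 + 3*z)
= 5*x^2 + 5*z^2 - 3*z
At (-1, 1, -2): 31.

31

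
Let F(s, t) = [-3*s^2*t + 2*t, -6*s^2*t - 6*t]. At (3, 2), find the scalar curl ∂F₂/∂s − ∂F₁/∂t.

-47

∂F₂/∂s = -12*s*t
∂F₁/∂t = -3*s^2 + 2
Scalar curl = 3*s^2 - 12*s*t - 2
At (3, 2): -47.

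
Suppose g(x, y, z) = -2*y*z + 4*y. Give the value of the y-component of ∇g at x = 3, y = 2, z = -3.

10

(∇g)_2 = ∂g/∂y = -2*z + 4
At (3, 2, -3): 10.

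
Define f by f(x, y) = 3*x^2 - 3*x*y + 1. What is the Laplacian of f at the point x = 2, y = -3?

6

∂²f/∂x² = 6
∂²f/∂y² = 0
∇²f = 6
At (2, -3): 6.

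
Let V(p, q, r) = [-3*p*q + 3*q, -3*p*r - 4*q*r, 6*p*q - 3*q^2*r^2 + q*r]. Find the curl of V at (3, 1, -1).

(∇×V)₁ = ∂V₃/∂q − ∂V₂/∂r = 9*p - 6*q*r^2 + 4*q + r
(∇×V)₂ = ∂V₁/∂r − ∂V₃/∂p = -6*q
(∇×V)₃ = ∂V₂/∂p − ∂V₁/∂q = 3*p - 3*r - 3
∇×V = (9*p - 6*q*r^2 + 4*q + r, -6*q, 3*p - 3*r - 3)
At (3, 1, -1): (24, -6, 9).

(24, -6, 9)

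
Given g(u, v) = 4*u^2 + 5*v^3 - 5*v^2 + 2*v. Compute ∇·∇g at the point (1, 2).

∂²g/∂u² = 8
∂²g/∂v² = 10*(3*v - 1)
∇²g = 30*v - 2
At (1, 2): 58.

58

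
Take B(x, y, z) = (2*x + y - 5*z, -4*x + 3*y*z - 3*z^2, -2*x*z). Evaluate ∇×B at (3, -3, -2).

(-3, -9, -5)

(∇×B)₁ = ∂B₃/∂y − ∂B₂/∂z = -3*y + 6*z
(∇×B)₂ = ∂B₁/∂z − ∂B₃/∂x = 2*z - 5
(∇×B)₃ = ∂B₂/∂x − ∂B₁/∂y = -5
∇×B = (-3*y + 6*z, 2*z - 5, -5)
At (3, -3, -2): (-3, -9, -5).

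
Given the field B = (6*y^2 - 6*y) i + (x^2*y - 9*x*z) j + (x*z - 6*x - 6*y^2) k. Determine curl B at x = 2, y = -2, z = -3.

(∇×B)₁ = ∂B₃/∂y − ∂B₂/∂z = 9*x - 12*y
(∇×B)₂ = ∂B₁/∂z − ∂B₃/∂x = -z + 6
(∇×B)₃ = ∂B₂/∂x − ∂B₁/∂y = 2*x*y - 12*y - 9*z + 6
∇×B = (9*x - 12*y, -z + 6, 2*x*y - 12*y - 9*z + 6)
At (2, -2, -3): (42, 9, 49).

(42, 9, 49)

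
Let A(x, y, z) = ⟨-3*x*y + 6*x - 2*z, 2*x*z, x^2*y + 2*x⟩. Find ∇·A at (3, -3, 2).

∂A₁/∂x = -3*y + 6
∂A₂/∂y = 0
∂A₃/∂z = 0
∇·A = -3*y + 6
At (3, -3, 2): 15.

15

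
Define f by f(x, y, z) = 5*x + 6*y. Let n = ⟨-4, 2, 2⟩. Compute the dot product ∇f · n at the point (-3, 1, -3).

-8

∂f/∂x = 5
∂f/∂y = 6
∂f/∂z = 0
∇f at (-3, 1, -3) = (5, 6, 0)
∇f · n = (5)(-4) + (6)(2) + (0)(2) = -8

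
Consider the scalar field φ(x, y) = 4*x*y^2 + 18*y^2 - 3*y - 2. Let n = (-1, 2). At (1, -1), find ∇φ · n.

-98

∂φ/∂x = 4*y^2
∂φ/∂y = 8*x*y + 36*y - 3
∇φ at (1, -1) = (4, -47)
∇φ · n = (4)(-1) + (-47)(2) = -98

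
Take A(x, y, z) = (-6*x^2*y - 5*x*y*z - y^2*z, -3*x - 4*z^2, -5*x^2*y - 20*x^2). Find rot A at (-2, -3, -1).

(-28, -59, 37)

(∇×A)₁ = ∂A₃/∂y − ∂A₂/∂z = -5*x^2 + 8*z
(∇×A)₂ = ∂A₁/∂z − ∂A₃/∂x = 5*x*y + 40*x - y^2
(∇×A)₃ = ∂A₂/∂x − ∂A₁/∂y = 6*x^2 + 5*x*z + 2*y*z - 3
∇×A = (-5*x^2 + 8*z, 5*x*y + 40*x - y^2, 6*x^2 + 5*x*z + 2*y*z - 3)
At (-2, -3, -1): (-28, -59, 37).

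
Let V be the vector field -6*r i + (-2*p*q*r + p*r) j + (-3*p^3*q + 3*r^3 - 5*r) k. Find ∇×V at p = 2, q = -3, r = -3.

(-38, -114, -21)

(∇×V)₁ = ∂V₃/∂q − ∂V₂/∂r = -3*p^3 + 2*p*q - p
(∇×V)₂ = ∂V₁/∂r − ∂V₃/∂p = 9*p^2*q - 6
(∇×V)₃ = ∂V₂/∂p − ∂V₁/∂q = -2*q*r + r
∇×V = (-3*p^3 + 2*p*q - p, 9*p^2*q - 6, -2*q*r + r)
At (2, -3, -3): (-38, -114, -21).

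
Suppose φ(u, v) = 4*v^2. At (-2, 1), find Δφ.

8

∂²φ/∂u² = 0
∂²φ/∂v² = 8
∇²φ = 8
At (-2, 1): 8.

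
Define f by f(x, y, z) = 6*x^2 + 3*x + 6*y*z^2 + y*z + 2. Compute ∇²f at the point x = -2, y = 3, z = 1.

48

∂²f/∂x² = 12
∂²f/∂y² = 0
∂²f/∂z² = 12*y
∇²f = 12*y + 12
At (-2, 3, 1): 48.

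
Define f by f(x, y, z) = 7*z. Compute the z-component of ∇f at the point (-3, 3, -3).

7

(∇f)_3 = ∂f/∂z = 7
At (-3, 3, -3): 7.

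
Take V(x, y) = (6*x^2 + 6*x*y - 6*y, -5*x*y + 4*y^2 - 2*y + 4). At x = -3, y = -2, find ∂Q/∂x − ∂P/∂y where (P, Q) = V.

∂V₂/∂x = -5*y
∂V₁/∂y = 6*x - 6
Scalar curl = -6*x - 5*y + 6
At (-3, -2): 34.

34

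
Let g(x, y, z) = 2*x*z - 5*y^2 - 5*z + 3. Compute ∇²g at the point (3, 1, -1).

-10

∂²g/∂x² = 0
∂²g/∂y² = -10
∂²g/∂z² = 0
∇²g = -10
At (3, 1, -1): -10.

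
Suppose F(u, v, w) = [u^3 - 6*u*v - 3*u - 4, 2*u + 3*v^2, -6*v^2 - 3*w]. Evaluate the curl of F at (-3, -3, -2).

(36, 0, -16)

(∇×F)₁ = ∂F₃/∂v − ∂F₂/∂w = -12*v
(∇×F)₂ = ∂F₁/∂w − ∂F₃/∂u = 0
(∇×F)₃ = ∂F₂/∂u − ∂F₁/∂v = 6*u + 2
∇×F = (-12*v, 0, 6*u + 2)
At (-3, -3, -2): (36, 0, -16).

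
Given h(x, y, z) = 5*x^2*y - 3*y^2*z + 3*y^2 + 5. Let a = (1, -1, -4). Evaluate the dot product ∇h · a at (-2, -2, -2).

104

∂h/∂x = 10*x*y
∂h/∂y = 5*x^2 - 6*y*z + 6*y
∂h/∂z = -3*y^2
∇h at (-2, -2, -2) = (40, -16, -12)
∇h · a = (40)(1) + (-16)(-1) + (-12)(-4) = 104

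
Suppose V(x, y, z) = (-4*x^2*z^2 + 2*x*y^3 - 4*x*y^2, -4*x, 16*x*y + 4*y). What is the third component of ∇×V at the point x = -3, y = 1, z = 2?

-10

(∇×V)_3 = ∂V₂/∂x − ∂V₁/∂y
= -4 − (6*x*y^2 - 8*x*y)
= -6*x*y^2 + 8*x*y - 4
At (-3, 1, 2): -10.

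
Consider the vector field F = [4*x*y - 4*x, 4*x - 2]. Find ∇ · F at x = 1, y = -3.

-16

∂F₁/∂x = 4*y - 4
∂F₂/∂y = 0
∇·F = 4*y - 4
At (1, -3): -16.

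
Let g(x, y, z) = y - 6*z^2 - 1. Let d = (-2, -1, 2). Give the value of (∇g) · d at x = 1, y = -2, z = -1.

∂g/∂x = 0
∂g/∂y = 1
∂g/∂z = -12*z
∇g at (1, -2, -1) = (0, 1, 12)
∇g · d = (0)(-2) + (1)(-1) + (12)(2) = 23

23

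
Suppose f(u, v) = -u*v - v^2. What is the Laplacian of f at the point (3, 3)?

∂²f/∂u² = 0
∂²f/∂v² = -2
∇²f = -2
At (3, 3): -2.

-2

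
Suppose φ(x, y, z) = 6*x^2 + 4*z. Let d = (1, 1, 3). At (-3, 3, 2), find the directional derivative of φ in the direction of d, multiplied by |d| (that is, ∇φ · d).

∂φ/∂x = 12*x
∂φ/∂y = 0
∂φ/∂z = 4
∇φ at (-3, 3, 2) = (-36, 0, 4)
∇φ · d = (-36)(1) + (0)(1) + (4)(3) = -24

-24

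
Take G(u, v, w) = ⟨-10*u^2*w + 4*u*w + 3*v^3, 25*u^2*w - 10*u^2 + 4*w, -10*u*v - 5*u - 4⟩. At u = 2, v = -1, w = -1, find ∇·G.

36

∂G₁/∂u = -20*u*w + 4*w
∂G₂/∂v = 0
∂G₃/∂w = 0
∇·G = -20*u*w + 4*w
At (2, -1, -1): 36.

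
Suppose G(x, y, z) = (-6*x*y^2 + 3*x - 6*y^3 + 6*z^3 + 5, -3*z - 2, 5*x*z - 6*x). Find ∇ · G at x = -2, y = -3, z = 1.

-61

∂G₁/∂x = -6*y^2 + 3
∂G₂/∂y = 0
∂G₃/∂z = 5*x
∇·G = 5*x - 6*y^2 + 3
At (-2, -3, 1): -61.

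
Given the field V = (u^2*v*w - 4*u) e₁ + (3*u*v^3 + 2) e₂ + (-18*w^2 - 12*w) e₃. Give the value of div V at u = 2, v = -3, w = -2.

∂V₁/∂u = 2*u*v*w - 4
∂V₂/∂v = 9*u*v^2
∂V₃/∂w = -36*w - 12
∇·V = 9*u*v^2 + 2*u*v*w - 36*w - 16
At (2, -3, -2): 242.

242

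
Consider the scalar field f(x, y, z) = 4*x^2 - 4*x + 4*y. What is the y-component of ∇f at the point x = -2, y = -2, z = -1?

4

(∇f)_2 = ∂f/∂y = 4
At (-2, -2, -1): 4.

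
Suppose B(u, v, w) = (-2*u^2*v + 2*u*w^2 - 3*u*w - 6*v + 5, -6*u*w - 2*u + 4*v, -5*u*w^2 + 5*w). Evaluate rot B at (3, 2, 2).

(18, 35, 10)

(∇×B)₁ = ∂B₃/∂v − ∂B₂/∂w = 6*u
(∇×B)₂ = ∂B₁/∂w − ∂B₃/∂u = 4*u*w - 3*u + 5*w^2
(∇×B)₃ = ∂B₂/∂u − ∂B₁/∂v = 2*u^2 - 6*w + 4
∇×B = (6*u, 4*u*w - 3*u + 5*w^2, 2*u^2 - 6*w + 4)
At (3, 2, 2): (18, 35, 10).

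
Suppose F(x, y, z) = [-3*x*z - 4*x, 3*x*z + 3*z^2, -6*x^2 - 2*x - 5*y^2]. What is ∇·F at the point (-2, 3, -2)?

∂F₁/∂x = -3*z - 4
∂F₂/∂y = 0
∂F₃/∂z = 0
∇·F = -3*z - 4
At (-2, 3, -2): 2.

2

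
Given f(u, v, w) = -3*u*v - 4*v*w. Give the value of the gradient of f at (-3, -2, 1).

∂f/∂u = -3*v
∂f/∂v = -3*u - 4*w
∂f/∂w = -4*v
∇f = (-3*v, -3*u - 4*w, -4*v)
At (-3, -2, 1): (6, 5, 8).

(6, 5, 8)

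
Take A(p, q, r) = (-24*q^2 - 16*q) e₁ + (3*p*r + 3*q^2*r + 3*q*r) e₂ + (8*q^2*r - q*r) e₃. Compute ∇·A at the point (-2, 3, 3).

132

∂A₁/∂p = 0
∂A₂/∂q = 6*q*r + 3*r
∂A₃/∂r = 8*q^2 - q
∇·A = 8*q^2 + 6*q*r - q + 3*r
At (-2, 3, 3): 132.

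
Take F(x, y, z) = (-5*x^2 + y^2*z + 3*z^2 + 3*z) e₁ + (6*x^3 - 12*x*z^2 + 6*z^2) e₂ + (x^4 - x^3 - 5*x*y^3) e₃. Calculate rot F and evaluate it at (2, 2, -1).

(-156, 21, 64)

(∇×F)₁ = ∂F₃/∂y − ∂F₂/∂z = -15*x*y^2 + 24*x*z - 12*z
(∇×F)₂ = ∂F₁/∂z − ∂F₃/∂x = -4*x^3 + 3*x^2 + 5*y^3 + y^2 + 6*z + 3
(∇×F)₃ = ∂F₂/∂x − ∂F₁/∂y = 18*x^2 - 2*y*z - 12*z^2
∇×F = (-15*x*y^2 + 24*x*z - 12*z, -4*x^3 + 3*x^2 + 5*y^3 + y^2 + 6*z + 3, 18*x^2 - 2*y*z - 12*z^2)
At (2, 2, -1): (-156, 21, 64).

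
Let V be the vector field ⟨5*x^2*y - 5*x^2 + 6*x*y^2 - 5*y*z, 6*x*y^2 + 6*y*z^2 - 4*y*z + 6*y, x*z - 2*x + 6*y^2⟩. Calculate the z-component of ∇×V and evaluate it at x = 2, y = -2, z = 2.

62

(∇×V)_3 = ∂V₂/∂x − ∂V₁/∂y
= 6*y^2 − (5*x^2 + 12*x*y - 5*z)
= -5*x^2 - 12*x*y + 6*y^2 + 5*z
At (2, -2, 2): 62.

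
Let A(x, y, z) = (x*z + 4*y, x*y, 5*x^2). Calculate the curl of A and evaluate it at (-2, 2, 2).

(0, 18, -2)

(∇×A)₁ = ∂A₃/∂y − ∂A₂/∂z = 0
(∇×A)₂ = ∂A₁/∂z − ∂A₃/∂x = -9*x
(∇×A)₃ = ∂A₂/∂x − ∂A₁/∂y = y - 4
∇×A = (0, -9*x, y - 4)
At (-2, 2, 2): (0, 18, -2).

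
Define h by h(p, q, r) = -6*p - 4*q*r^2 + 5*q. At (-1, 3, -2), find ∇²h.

-24

∂²h/∂p² = 0
∂²h/∂q² = 0
∂²h/∂r² = -8*q
∇²h = -8*q
At (-1, 3, -2): -24.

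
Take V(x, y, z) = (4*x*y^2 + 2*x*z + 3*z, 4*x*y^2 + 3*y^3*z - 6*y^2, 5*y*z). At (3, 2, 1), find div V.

88

∂V₁/∂x = 4*y^2 + 2*z
∂V₂/∂y = 8*x*y + 9*y^2*z - 12*y
∂V₃/∂z = 5*y
∇·V = 8*x*y + 9*y^2*z + 4*y^2 - 7*y + 2*z
At (3, 2, 1): 88.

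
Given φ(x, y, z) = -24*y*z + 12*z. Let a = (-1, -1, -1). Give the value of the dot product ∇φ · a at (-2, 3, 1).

∂φ/∂x = 0
∂φ/∂y = -24*z
∂φ/∂z = -24*y + 12
∇φ at (-2, 3, 1) = (0, -24, -60)
∇φ · a = (0)(-1) + (-24)(-1) + (-60)(-1) = 84

84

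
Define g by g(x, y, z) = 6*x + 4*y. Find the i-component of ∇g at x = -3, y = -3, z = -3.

(∇g)_1 = ∂g/∂x = 6
At (-3, -3, -3): 6.

6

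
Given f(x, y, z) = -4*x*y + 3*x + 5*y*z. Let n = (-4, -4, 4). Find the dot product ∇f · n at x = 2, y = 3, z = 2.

∂f/∂x = -4*y + 3
∂f/∂y = -4*x + 5*z
∂f/∂z = 5*y
∇f at (2, 3, 2) = (-9, 2, 15)
∇f · n = (-9)(-4) + (2)(-4) + (15)(4) = 88

88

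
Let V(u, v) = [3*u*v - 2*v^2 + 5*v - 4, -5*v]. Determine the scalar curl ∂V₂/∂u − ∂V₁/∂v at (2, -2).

-19

∂V₂/∂u = 0
∂V₁/∂v = 3*u - 4*v + 5
Scalar curl = -3*u + 4*v - 5
At (2, -2): -19.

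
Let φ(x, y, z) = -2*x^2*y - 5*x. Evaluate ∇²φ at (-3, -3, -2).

∂²φ/∂x² = -4*y
∂²φ/∂y² = 0
∂²φ/∂z² = 0
∇²φ = -4*y
At (-3, -3, -2): 12.

12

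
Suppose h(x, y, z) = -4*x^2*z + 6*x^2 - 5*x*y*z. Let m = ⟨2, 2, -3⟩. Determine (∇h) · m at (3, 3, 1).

∂h/∂x = -8*x*z + 12*x - 5*y*z
∂h/∂y = -5*x*z
∂h/∂z = -4*x^2 - 5*x*y
∇h at (3, 3, 1) = (-3, -15, -81)
∇h · m = (-3)(2) + (-15)(2) + (-81)(-3) = 207

207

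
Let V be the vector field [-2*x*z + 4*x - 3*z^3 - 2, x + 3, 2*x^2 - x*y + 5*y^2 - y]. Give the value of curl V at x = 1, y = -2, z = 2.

(∇×V)₁ = ∂V₃/∂y − ∂V₂/∂z = -x + 10*y - 1
(∇×V)₂ = ∂V₁/∂z − ∂V₃/∂x = -6*x + y - 9*z^2
(∇×V)₃ = ∂V₂/∂x − ∂V₁/∂y = 1
∇×V = (-x + 10*y - 1, -6*x + y - 9*z^2, 1)
At (1, -2, 2): (-22, -44, 1).

(-22, -44, 1)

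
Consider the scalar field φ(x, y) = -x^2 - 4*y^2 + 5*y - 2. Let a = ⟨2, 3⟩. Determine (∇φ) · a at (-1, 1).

-5

∂φ/∂x = -2*x
∂φ/∂y = -8*y + 5
∇φ at (-1, 1) = (2, -3)
∇φ · a = (2)(2) + (-3)(3) = -5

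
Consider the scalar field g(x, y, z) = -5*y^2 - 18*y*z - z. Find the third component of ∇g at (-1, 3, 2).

(∇g)_3 = ∂g/∂z = -18*y - 1
At (-1, 3, 2): -55.

-55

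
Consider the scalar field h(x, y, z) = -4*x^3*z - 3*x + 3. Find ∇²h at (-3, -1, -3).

-216

∂²h/∂x² = -24*x*z
∂²h/∂y² = 0
∂²h/∂z² = 0
∇²h = -24*x*z
At (-3, -1, -3): -216.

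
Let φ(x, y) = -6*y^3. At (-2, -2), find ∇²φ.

∂²φ/∂x² = 0
∂²φ/∂y² = -36*y
∇²φ = -36*y
At (-2, -2): 72.

72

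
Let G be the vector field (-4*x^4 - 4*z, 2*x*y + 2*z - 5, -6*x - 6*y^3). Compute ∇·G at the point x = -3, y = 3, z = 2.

∂G₁/∂x = -16*x^3
∂G₂/∂y = 2*x
∂G₃/∂z = 0
∇·G = -16*x^3 + 2*x
At (-3, 3, 2): 426.

426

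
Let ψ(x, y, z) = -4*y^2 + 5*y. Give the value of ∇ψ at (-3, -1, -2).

(0, 13, 0)

∂ψ/∂x = 0
∂ψ/∂y = -8*y + 5
∂ψ/∂z = 0
∇ψ = (0, -8*y + 5, 0)
At (-3, -1, -2): (0, 13, 0).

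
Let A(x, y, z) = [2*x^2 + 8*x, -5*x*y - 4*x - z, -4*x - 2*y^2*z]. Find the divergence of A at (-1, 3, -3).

∂A₁/∂x = 4*x + 8
∂A₂/∂y = -5*x
∂A₃/∂z = -2*y^2
∇·A = -x - 2*y^2 + 8
At (-1, 3, -3): -9.

-9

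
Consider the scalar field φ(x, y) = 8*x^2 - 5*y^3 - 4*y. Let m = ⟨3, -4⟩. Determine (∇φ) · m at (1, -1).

124

∂φ/∂x = 16*x
∂φ/∂y = -15*y^2 - 4
∇φ at (1, -1) = (16, -19)
∇φ · m = (16)(3) + (-19)(-4) = 124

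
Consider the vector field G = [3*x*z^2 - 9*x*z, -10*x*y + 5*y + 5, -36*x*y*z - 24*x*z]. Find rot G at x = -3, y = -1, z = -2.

(-216, 87, 10)

(∇×G)₁ = ∂G₃/∂y − ∂G₂/∂z = -36*x*z
(∇×G)₂ = ∂G₁/∂z − ∂G₃/∂x = 6*x*z - 9*x + 36*y*z + 24*z
(∇×G)₃ = ∂G₂/∂x − ∂G₁/∂y = -10*y
∇×G = (-36*x*z, 6*x*z - 9*x + 36*y*z + 24*z, -10*y)
At (-3, -1, -2): (-216, 87, 10).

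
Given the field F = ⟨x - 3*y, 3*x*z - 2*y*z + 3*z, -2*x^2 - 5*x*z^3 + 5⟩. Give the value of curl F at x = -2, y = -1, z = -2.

(∇×F)₁ = ∂F₃/∂y − ∂F₂/∂z = -3*x + 2*y - 3
(∇×F)₂ = ∂F₁/∂z − ∂F₃/∂x = 4*x + 5*z^3
(∇×F)₃ = ∂F₂/∂x − ∂F₁/∂y = 3*z + 3
∇×F = (-3*x + 2*y - 3, 4*x + 5*z^3, 3*z + 3)
At (-2, -1, -2): (1, -48, -3).

(1, -48, -3)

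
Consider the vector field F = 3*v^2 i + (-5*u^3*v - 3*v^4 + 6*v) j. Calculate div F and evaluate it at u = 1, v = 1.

∂F₁/∂u = 0
∂F₂/∂v = -5*u^3 - 12*v^3 + 6
∇·F = -5*u^3 - 12*v^3 + 6
At (1, 1): -11.

-11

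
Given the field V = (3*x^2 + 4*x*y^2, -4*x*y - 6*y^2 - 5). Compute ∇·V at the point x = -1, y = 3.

-2

∂V₁/∂x = 6*x + 4*y^2
∂V₂/∂y = -4*x - 12*y
∇·V = 2*x + 4*y^2 - 12*y
At (-1, 3): -2.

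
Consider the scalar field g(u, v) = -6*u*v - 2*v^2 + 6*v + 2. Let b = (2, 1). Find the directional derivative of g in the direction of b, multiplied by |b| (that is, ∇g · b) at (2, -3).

∂g/∂u = -6*v
∂g/∂v = -6*u - 4*v + 6
∇g at (2, -3) = (18, 6)
∇g · b = (18)(2) + (6)(1) = 42

42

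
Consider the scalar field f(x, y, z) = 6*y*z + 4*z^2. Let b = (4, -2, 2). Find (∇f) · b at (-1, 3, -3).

24

∂f/∂x = 0
∂f/∂y = 6*z
∂f/∂z = 6*y + 8*z
∇f at (-1, 3, -3) = (0, -18, -6)
∇f · b = (0)(4) + (-18)(-2) + (-6)(2) = 24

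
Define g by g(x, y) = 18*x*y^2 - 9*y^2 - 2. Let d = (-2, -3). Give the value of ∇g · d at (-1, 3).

∂g/∂x = 18*y^2
∂g/∂y = 36*x*y - 18*y
∇g at (-1, 3) = (162, -162)
∇g · d = (162)(-2) + (-162)(-3) = 162

162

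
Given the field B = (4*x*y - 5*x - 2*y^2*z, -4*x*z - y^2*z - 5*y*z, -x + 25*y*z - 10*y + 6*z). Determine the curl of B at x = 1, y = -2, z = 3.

(∇×B)₁ = ∂B₃/∂y − ∂B₂/∂z = 4*x + y^2 + 5*y + 25*z - 10
(∇×B)₂ = ∂B₁/∂z − ∂B₃/∂x = -2*y^2 + 1
(∇×B)₃ = ∂B₂/∂x − ∂B₁/∂y = -4*x + 4*y*z - 4*z
∇×B = (4*x + y^2 + 5*y + 25*z - 10, -2*y^2 + 1, -4*x + 4*y*z - 4*z)
At (1, -2, 3): (63, -7, -40).

(63, -7, -40)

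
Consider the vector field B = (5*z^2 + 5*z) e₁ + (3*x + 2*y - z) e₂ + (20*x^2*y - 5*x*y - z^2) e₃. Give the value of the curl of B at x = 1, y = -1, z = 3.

(∇×B)₁ = ∂B₃/∂y − ∂B₂/∂z = 20*x^2 - 5*x + 1
(∇×B)₂ = ∂B₁/∂z − ∂B₃/∂x = -40*x*y + 5*y + 10*z + 5
(∇×B)₃ = ∂B₂/∂x − ∂B₁/∂y = 3
∇×B = (20*x^2 - 5*x + 1, -40*x*y + 5*y + 10*z + 5, 3)
At (1, -1, 3): (16, 70, 3).

(16, 70, 3)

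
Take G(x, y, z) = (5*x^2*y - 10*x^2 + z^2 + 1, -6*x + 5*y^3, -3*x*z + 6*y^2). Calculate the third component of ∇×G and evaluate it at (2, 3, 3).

-26

(∇×G)_3 = ∂G₂/∂x − ∂G₁/∂y
= -6 − (5*x^2)
= -5*x^2 - 6
At (2, 3, 3): -26.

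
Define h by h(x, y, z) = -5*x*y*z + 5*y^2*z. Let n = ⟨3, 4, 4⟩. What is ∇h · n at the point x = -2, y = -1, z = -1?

-35

∂h/∂x = -5*y*z
∂h/∂y = -5*x*z + 10*y*z
∂h/∂z = -5*x*y + 5*y^2
∇h at (-2, -1, -1) = (-5, 0, -5)
∇h · n = (-5)(3) + (0)(4) + (-5)(4) = -35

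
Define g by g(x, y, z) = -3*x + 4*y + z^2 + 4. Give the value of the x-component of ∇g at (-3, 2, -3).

(∇g)_1 = ∂g/∂x = -3
At (-3, 2, -3): -3.

-3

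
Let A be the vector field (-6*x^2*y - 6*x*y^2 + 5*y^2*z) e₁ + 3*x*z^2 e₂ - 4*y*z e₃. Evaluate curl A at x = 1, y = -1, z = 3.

(∇×A)₁ = ∂A₃/∂y − ∂A₂/∂z = -6*x*z - 4*z
(∇×A)₂ = ∂A₁/∂z − ∂A₃/∂x = 5*y^2
(∇×A)₃ = ∂A₂/∂x − ∂A₁/∂y = 6*x^2 + 12*x*y - 10*y*z + 3*z^2
∇×A = (-6*x*z - 4*z, 5*y^2, 6*x^2 + 12*x*y - 10*y*z + 3*z^2)
At (1, -1, 3): (-30, 5, 51).

(-30, 5, 51)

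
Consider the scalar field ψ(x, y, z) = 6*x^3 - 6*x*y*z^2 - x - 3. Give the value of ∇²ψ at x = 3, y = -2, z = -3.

∂²ψ/∂x² = 36*x
∂²ψ/∂y² = 0
∂²ψ/∂z² = -12*x*y
∇²ψ = -12*x*y + 36*x
At (3, -2, -3): 180.

180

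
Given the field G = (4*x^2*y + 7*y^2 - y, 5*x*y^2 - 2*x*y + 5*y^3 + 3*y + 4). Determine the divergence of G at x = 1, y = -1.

∂G₁/∂x = 8*x*y
∂G₂/∂y = 10*x*y - 2*x + 15*y^2 + 3
∇·G = 18*x*y - 2*x + 15*y^2 + 3
At (1, -1): -2.

-2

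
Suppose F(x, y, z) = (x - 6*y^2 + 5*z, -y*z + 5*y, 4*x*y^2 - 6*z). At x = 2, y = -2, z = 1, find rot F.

(∇×F)₁ = ∂F₃/∂y − ∂F₂/∂z = 8*x*y + y
(∇×F)₂ = ∂F₁/∂z − ∂F₃/∂x = -4*y^2 + 5
(∇×F)₃ = ∂F₂/∂x − ∂F₁/∂y = 12*y
∇×F = (8*x*y + y, -4*y^2 + 5, 12*y)
At (2, -2, 1): (-34, -11, -24).

(-34, -11, -24)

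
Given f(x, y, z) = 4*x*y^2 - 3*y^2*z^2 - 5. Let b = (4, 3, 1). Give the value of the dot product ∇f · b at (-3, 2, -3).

∂f/∂x = 4*y^2
∂f/∂y = 8*x*y - 6*y*z^2
∂f/∂z = -6*y^2*z
∇f at (-3, 2, -3) = (16, -156, 72)
∇f · b = (16)(4) + (-156)(3) + (72)(1) = -332

-332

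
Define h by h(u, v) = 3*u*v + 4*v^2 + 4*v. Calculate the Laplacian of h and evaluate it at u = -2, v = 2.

8

∂²h/∂u² = 0
∂²h/∂v² = 8
∇²h = 8
At (-2, 2): 8.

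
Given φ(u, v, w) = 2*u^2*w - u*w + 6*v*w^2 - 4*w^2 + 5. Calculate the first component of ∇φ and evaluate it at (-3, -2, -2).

(∇φ)_1 = ∂φ/∂u = 4*u*w - w
At (-3, -2, -2): 26.

26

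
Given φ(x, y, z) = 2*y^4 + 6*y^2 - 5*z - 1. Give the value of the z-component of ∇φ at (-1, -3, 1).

-5

(∇φ)_3 = ∂φ/∂z = -5
At (-1, -3, 1): -5.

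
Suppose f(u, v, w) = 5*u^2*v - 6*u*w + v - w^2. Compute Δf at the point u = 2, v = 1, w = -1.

∂²f/∂u² = 10*v
∂²f/∂v² = 0
∂²f/∂w² = -2
∇²f = 10*v - 2
At (2, 1, -1): 8.

8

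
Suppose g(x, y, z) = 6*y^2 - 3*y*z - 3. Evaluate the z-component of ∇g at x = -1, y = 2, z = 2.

-6

(∇g)_3 = ∂g/∂z = -3*y
At (-1, 2, 2): -6.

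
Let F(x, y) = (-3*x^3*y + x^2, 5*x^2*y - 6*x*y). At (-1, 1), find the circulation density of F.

-19

∂F₂/∂x = 10*x*y - 6*y
∂F₁/∂y = -3*x^3
Scalar curl = 3*x^3 + 10*x*y - 6*y
At (-1, 1): -19.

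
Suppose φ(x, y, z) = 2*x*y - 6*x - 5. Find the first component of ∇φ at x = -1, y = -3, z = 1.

-12

(∇φ)_1 = ∂φ/∂x = 2*y - 6
At (-1, -3, 1): -12.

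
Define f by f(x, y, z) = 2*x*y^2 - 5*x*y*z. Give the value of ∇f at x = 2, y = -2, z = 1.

(18, -26, 20)

∂f/∂x = 2*y^2 - 5*y*z
∂f/∂y = 4*x*y - 5*x*z
∂f/∂z = -5*x*y
∇f = (2*y^2 - 5*y*z, 4*x*y - 5*x*z, -5*x*y)
At (2, -2, 1): (18, -26, 20).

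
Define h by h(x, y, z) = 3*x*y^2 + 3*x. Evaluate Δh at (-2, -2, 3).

-12

∂²h/∂x² = 0
∂²h/∂y² = 6*x
∂²h/∂z² = 0
∇²h = 6*x
At (-2, -2, 3): -12.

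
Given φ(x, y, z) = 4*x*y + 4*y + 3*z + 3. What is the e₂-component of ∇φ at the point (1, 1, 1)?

(∇φ)_2 = ∂φ/∂y = 4*x + 4
At (1, 1, 1): 8.

8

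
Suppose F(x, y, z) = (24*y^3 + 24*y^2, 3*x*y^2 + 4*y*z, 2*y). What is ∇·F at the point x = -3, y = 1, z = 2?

∂F₁/∂x = 0
∂F₂/∂y = 6*x*y + 4*z
∂F₃/∂z = 0
∇·F = 6*x*y + 4*z
At (-3, 1, 2): -10.

-10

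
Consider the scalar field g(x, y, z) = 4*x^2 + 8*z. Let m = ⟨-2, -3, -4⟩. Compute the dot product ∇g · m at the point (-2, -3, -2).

∂g/∂x = 8*x
∂g/∂y = 0
∂g/∂z = 8
∇g at (-2, -3, -2) = (-16, 0, 8)
∇g · m = (-16)(-2) + (0)(-3) + (8)(-4) = 0

0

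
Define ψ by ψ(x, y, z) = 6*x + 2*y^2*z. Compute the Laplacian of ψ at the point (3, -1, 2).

8

∂²ψ/∂x² = 0
∂²ψ/∂y² = 4*z
∂²ψ/∂z² = 0
∇²ψ = 4*z
At (3, -1, 2): 8.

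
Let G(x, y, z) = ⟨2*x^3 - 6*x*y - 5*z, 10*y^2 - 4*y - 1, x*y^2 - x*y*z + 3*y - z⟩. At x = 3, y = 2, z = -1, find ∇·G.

∂G₁/∂x = 6*x^2 - 6*y
∂G₂/∂y = 20*y - 4
∂G₃/∂z = -x*y - 1
∇·G = 6*x^2 - x*y + 14*y - 5
At (3, 2, -1): 71.

71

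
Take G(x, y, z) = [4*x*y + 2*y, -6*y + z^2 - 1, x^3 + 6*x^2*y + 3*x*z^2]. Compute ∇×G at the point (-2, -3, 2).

(∇×G)₁ = ∂G₃/∂y − ∂G₂/∂z = 6*x^2 - 2*z
(∇×G)₂ = ∂G₁/∂z − ∂G₃/∂x = -3*x^2 - 12*x*y - 3*z^2
(∇×G)₃ = ∂G₂/∂x − ∂G₁/∂y = -4*x - 2
∇×G = (6*x^2 - 2*z, -3*x^2 - 12*x*y - 3*z^2, -4*x - 2)
At (-2, -3, 2): (20, -96, 6).

(20, -96, 6)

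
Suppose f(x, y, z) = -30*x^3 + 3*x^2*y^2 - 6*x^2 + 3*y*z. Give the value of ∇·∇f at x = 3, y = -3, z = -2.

∂²f/∂x² = 6*(-30*x + y^2 - 2)
∂²f/∂y² = 6*x^2
∂²f/∂z² = 0
∇²f = 6*x^2 - 180*x + 6*y^2 - 12
At (3, -3, -2): -444.

-444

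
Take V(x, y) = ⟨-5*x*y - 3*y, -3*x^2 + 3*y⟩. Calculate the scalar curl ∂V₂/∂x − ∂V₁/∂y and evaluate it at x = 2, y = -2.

1

∂V₂/∂x = -6*x
∂V₁/∂y = -5*x - 3
Scalar curl = -x + 3
At (2, -2): 1.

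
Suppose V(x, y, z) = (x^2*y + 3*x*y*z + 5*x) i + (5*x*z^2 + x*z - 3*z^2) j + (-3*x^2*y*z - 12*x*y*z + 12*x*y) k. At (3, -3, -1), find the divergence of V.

185

∂V₁/∂x = 2*x*y + 3*y*z + 5
∂V₂/∂y = 0
∂V₃/∂z = -3*x^2*y - 12*x*y
∇·V = -3*x^2*y - 10*x*y + 3*y*z + 5
At (3, -3, -1): 185.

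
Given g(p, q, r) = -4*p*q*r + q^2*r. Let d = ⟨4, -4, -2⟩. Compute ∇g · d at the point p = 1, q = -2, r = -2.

∂g/∂p = -4*q*r
∂g/∂q = -4*p*r + 2*q*r
∂g/∂r = -4*p*q + q^2
∇g at (1, -2, -2) = (-16, 16, 12)
∇g · d = (-16)(4) + (16)(-4) + (12)(-2) = -152

-152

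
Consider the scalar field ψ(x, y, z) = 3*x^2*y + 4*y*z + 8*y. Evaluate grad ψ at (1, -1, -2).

∂ψ/∂x = 6*x*y
∂ψ/∂y = 3*x^2 + 4*z + 8
∂ψ/∂z = 4*y
∇ψ = (6*x*y, 3*x^2 + 4*z + 8, 4*y)
At (1, -1, -2): (-6, 3, -4).

(-6, 3, -4)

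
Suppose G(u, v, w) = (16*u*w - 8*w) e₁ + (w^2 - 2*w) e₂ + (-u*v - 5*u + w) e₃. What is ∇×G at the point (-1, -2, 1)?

(1, -21, 0)

(∇×G)₁ = ∂G₃/∂v − ∂G₂/∂w = -u - 2*w + 2
(∇×G)₂ = ∂G₁/∂w − ∂G₃/∂u = 16*u + v - 3
(∇×G)₃ = ∂G₂/∂u − ∂G₁/∂v = 0
∇×G = (-u - 2*w + 2, 16*u + v - 3, 0)
At (-1, -2, 1): (1, -21, 0).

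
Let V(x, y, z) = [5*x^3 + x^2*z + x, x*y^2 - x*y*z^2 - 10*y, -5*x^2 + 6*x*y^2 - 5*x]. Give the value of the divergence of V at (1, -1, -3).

∂V₁/∂x = 15*x^2 + 2*x*z + 1
∂V₂/∂y = 2*x*y - x*z^2 - 10
∂V₃/∂z = 0
∇·V = 15*x^2 + 2*x*y - x*z^2 + 2*x*z - 9
At (1, -1, -3): -11.

-11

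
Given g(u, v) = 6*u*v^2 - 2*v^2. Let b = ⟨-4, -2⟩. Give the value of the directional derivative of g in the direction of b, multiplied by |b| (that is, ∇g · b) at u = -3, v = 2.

64

∂g/∂u = 6*v^2
∂g/∂v = 12*u*v - 4*v
∇g at (-3, 2) = (24, -80)
∇g · b = (24)(-4) + (-80)(-2) = 64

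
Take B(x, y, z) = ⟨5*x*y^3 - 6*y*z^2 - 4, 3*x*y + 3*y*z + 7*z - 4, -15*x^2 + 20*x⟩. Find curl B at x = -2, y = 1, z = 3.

(-10, -116, 87)

(∇×B)₁ = ∂B₃/∂y − ∂B₂/∂z = -3*y - 7
(∇×B)₂ = ∂B₁/∂z − ∂B₃/∂x = 30*x - 12*y*z - 20
(∇×B)₃ = ∂B₂/∂x − ∂B₁/∂y = -15*x*y^2 + 3*y + 6*z^2
∇×B = (-3*y - 7, 30*x - 12*y*z - 20, -15*x*y^2 + 3*y + 6*z^2)
At (-2, 1, 3): (-10, -116, 87).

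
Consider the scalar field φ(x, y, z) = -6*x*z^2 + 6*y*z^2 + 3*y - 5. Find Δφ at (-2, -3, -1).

∂²φ/∂x² = 0
∂²φ/∂y² = 0
∂²φ/∂z² = 12*(-x + y)
∇²φ = -12*x + 12*y
At (-2, -3, -1): -12.

-12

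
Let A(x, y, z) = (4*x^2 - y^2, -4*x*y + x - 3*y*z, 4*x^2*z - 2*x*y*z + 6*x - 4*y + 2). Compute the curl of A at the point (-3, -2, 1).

(∇×A)₁ = ∂A₃/∂y − ∂A₂/∂z = -2*x*z + 3*y - 4
(∇×A)₂ = ∂A₁/∂z − ∂A₃/∂x = -8*x*z + 2*y*z - 6
(∇×A)₃ = ∂A₂/∂x − ∂A₁/∂y = -2*y + 1
∇×A = (-2*x*z + 3*y - 4, -8*x*z + 2*y*z - 6, -2*y + 1)
At (-3, -2, 1): (-4, 14, 5).

(-4, 14, 5)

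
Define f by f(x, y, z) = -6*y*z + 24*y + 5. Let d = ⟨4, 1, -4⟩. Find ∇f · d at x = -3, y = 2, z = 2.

60

∂f/∂x = 0
∂f/∂y = -6*z + 24
∂f/∂z = -6*y
∇f at (-3, 2, 2) = (0, 12, -12)
∇f · d = (0)(4) + (12)(1) + (-12)(-4) = 60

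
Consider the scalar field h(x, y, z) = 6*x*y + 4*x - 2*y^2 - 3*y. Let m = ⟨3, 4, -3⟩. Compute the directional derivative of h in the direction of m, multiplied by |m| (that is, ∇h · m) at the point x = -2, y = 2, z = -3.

∂h/∂x = 6*y + 4
∂h/∂y = 6*x - 4*y - 3
∂h/∂z = 0
∇h at (-2, 2, -3) = (16, -23, 0)
∇h · m = (16)(3) + (-23)(4) + (0)(-3) = -44

-44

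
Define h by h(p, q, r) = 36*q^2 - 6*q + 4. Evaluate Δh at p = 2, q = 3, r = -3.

∂²h/∂p² = 0
∂²h/∂q² = 72
∂²h/∂r² = 0
∇²h = 72
At (2, 3, -3): 72.

72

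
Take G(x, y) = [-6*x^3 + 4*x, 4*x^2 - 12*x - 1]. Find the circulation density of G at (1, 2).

∂G₂/∂x = 8*x - 12
∂G₁/∂y = 0
Scalar curl = 8*x - 12
At (1, 2): -4.

-4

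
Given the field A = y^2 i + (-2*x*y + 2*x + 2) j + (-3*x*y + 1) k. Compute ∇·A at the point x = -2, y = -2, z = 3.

∂A₁/∂x = 0
∂A₂/∂y = -2*x
∂A₃/∂z = 0
∇·A = -2*x
At (-2, -2, 3): 4.

4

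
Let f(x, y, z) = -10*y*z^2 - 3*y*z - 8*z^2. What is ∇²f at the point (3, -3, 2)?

∂²f/∂x² = 0
∂²f/∂y² = 0
∂²f/∂z² = -4*(5*y + 4)
∇²f = -20*y - 16
At (3, -3, 2): 44.

44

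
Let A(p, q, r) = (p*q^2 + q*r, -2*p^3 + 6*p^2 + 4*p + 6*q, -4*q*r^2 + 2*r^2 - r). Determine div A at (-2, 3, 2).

∂A₁/∂p = q^2
∂A₂/∂q = 6
∂A₃/∂r = -8*q*r + 4*r - 1
∇·A = q^2 - 8*q*r + 4*r + 5
At (-2, 3, 2): -26.

-26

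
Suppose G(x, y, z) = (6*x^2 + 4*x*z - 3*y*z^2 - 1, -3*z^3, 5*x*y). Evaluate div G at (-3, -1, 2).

-28

∂G₁/∂x = 12*x + 4*z
∂G₂/∂y = 0
∂G₃/∂z = 0
∇·G = 12*x + 4*z
At (-3, -1, 2): -28.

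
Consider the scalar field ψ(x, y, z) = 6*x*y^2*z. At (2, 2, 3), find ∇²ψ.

72

∂²ψ/∂x² = 0
∂²ψ/∂y² = 12*x*z
∂²ψ/∂z² = 0
∇²ψ = 12*x*z
At (2, 2, 3): 72.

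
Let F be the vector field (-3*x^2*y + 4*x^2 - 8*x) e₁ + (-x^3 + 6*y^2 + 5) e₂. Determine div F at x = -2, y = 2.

∂F₁/∂x = -6*x*y + 8*x - 8
∂F₂/∂y = 12*y
∇·F = -6*x*y + 8*x + 12*y - 8
At (-2, 2): 24.

24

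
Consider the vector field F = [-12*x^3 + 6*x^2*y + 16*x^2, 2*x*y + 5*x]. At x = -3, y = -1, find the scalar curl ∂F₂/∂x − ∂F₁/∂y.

∂F₂/∂x = 2*y + 5
∂F₁/∂y = 6*x^2
Scalar curl = -6*x^2 + 2*y + 5
At (-3, -1): -51.

-51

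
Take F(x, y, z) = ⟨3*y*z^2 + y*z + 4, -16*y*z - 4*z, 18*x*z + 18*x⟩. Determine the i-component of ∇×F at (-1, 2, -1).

(∇×F)_1 = ∂F₃/∂y − ∂F₂/∂z
= 0 − (-16*y - 4)
= 16*y + 4
At (-1, 2, -1): 36.

36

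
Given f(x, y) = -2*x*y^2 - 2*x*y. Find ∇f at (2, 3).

(-24, -28)

∂f/∂x = -2*y^2 - 2*y
∂f/∂y = -4*x*y - 2*x
∇f = (-2*y^2 - 2*y, -4*x*y - 2*x)
At (2, 3): (-24, -28).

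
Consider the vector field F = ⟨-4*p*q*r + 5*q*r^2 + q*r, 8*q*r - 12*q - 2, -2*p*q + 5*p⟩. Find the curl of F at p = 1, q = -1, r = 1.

(∇×F)₁ = ∂F₃/∂q − ∂F₂/∂r = -2*p - 8*q
(∇×F)₂ = ∂F₁/∂r − ∂F₃/∂p = -4*p*q + 10*q*r + 3*q - 5
(∇×F)₃ = ∂F₂/∂p − ∂F₁/∂q = 4*p*r - 5*r^2 - r
∇×F = (-2*p - 8*q, -4*p*q + 10*q*r + 3*q - 5, 4*p*r - 5*r^2 - r)
At (1, -1, 1): (6, -14, -2).

(6, -14, -2)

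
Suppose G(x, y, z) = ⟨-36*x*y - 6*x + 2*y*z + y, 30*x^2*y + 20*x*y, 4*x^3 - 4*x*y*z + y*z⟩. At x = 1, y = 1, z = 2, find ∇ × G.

(∇×G)₁ = ∂G₃/∂y − ∂G₂/∂z = -4*x*z + z
(∇×G)₂ = ∂G₁/∂z − ∂G₃/∂x = -12*x^2 + 4*y*z + 2*y
(∇×G)₃ = ∂G₂/∂x − ∂G₁/∂y = 60*x*y + 36*x + 20*y - 2*z - 1
∇×G = (-4*x*z + z, -12*x^2 + 4*y*z + 2*y, 60*x*y + 36*x + 20*y - 2*z - 1)
At (1, 1, 2): (-6, -2, 111).

(-6, -2, 111)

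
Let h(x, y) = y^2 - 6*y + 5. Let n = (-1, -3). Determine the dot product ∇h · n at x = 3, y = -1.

24

∂h/∂x = 0
∂h/∂y = 2*y - 6
∇h at (3, -1) = (0, -8)
∇h · n = (0)(-1) + (-8)(-3) = 24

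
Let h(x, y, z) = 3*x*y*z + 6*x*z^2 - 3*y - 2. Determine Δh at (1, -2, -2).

12

∂²h/∂x² = 0
∂²h/∂y² = 0
∂²h/∂z² = 12*x
∇²h = 12*x
At (1, -2, -2): 12.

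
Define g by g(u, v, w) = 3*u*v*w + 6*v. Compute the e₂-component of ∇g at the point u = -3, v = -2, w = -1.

(∇g)_2 = ∂g/∂v = 3*u*w + 6
At (-3, -2, -1): 15.

15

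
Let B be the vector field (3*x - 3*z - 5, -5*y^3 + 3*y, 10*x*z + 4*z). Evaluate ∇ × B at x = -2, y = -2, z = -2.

(0, 17, 0)

(∇×B)₁ = ∂B₃/∂y − ∂B₂/∂z = 0
(∇×B)₂ = ∂B₁/∂z − ∂B₃/∂x = -10*z - 3
(∇×B)₃ = ∂B₂/∂x − ∂B₁/∂y = 0
∇×B = (0, -10*z - 3, 0)
At (-2, -2, -2): (0, 17, 0).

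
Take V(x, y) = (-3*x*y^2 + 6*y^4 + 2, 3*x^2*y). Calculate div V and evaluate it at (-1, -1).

0

∂V₁/∂x = -3*y^2
∂V₂/∂y = 3*x^2
∇·V = 3*x^2 - 3*y^2
At (-1, -1): 0.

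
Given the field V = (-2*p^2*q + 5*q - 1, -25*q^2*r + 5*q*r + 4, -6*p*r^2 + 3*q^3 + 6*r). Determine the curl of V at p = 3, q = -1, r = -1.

(∇×V)₁ = ∂V₃/∂q − ∂V₂/∂r = 34*q^2 - 5*q
(∇×V)₂ = ∂V₁/∂r − ∂V₃/∂p = 6*r^2
(∇×V)₃ = ∂V₂/∂p − ∂V₁/∂q = 2*p^2 - 5
∇×V = (34*q^2 - 5*q, 6*r^2, 2*p^2 - 5)
At (3, -1, -1): (39, 6, 13).

(39, 6, 13)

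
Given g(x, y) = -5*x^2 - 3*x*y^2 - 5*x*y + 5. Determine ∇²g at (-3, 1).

8

∂²g/∂x² = -10
∂²g/∂y² = -6*x
∇²g = -6*x - 10
At (-3, 1): 8.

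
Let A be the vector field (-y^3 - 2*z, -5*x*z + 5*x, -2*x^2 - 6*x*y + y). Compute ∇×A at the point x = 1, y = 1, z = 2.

(0, 8, -2)

(∇×A)₁ = ∂A₃/∂y − ∂A₂/∂z = -x + 1
(∇×A)₂ = ∂A₁/∂z − ∂A₃/∂x = 4*x + 6*y - 2
(∇×A)₃ = ∂A₂/∂x − ∂A₁/∂y = 3*y^2 - 5*z + 5
∇×A = (-x + 1, 4*x + 6*y - 2, 3*y^2 - 5*z + 5)
At (1, 1, 2): (0, 8, -2).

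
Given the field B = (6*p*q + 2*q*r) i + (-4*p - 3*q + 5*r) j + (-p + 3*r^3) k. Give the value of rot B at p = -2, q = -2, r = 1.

(∇×B)₁ = ∂B₃/∂q − ∂B₂/∂r = -5
(∇×B)₂ = ∂B₁/∂r − ∂B₃/∂p = 2*q + 1
(∇×B)₃ = ∂B₂/∂p − ∂B₁/∂q = -6*p - 2*r - 4
∇×B = (-5, 2*q + 1, -6*p - 2*r - 4)
At (-2, -2, 1): (-5, -3, 6).

(-5, -3, 6)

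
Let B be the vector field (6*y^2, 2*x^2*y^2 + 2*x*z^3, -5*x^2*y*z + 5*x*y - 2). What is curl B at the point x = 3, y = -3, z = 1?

(∇×B)₁ = ∂B₃/∂y − ∂B₂/∂z = -5*x^2*z - 6*x*z^2 + 5*x
(∇×B)₂ = ∂B₁/∂z − ∂B₃/∂x = 10*x*y*z - 5*y
(∇×B)₃ = ∂B₂/∂x − ∂B₁/∂y = 4*x*y^2 - 12*y + 2*z^3
∇×B = (-5*x^2*z - 6*x*z^2 + 5*x, 10*x*y*z - 5*y, 4*x*y^2 - 12*y + 2*z^3)
At (3, -3, 1): (-48, -75, 146).

(-48, -75, 146)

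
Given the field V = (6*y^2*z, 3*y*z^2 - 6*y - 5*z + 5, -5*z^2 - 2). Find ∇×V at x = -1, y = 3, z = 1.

(-13, 54, -36)

(∇×V)₁ = ∂V₃/∂y − ∂V₂/∂z = -6*y*z + 5
(∇×V)₂ = ∂V₁/∂z − ∂V₃/∂x = 6*y^2
(∇×V)₃ = ∂V₂/∂x − ∂V₁/∂y = -12*y*z
∇×V = (-6*y*z + 5, 6*y^2, -12*y*z)
At (-1, 3, 1): (-13, 54, -36).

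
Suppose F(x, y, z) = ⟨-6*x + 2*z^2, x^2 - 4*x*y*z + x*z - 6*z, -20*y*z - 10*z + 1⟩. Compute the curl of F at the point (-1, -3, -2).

(∇×F)₁ = ∂F₃/∂y − ∂F₂/∂z = 4*x*y - x - 20*z + 6
(∇×F)₂ = ∂F₁/∂z − ∂F₃/∂x = 4*z
(∇×F)₃ = ∂F₂/∂x − ∂F₁/∂y = 2*x - 4*y*z + z
∇×F = (4*x*y - x - 20*z + 6, 4*z, 2*x - 4*y*z + z)
At (-1, -3, -2): (59, -8, -28).

(59, -8, -28)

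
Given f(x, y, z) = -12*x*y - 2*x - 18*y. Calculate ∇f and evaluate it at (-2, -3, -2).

(34, 6, 0)

∂f/∂x = -12*y - 2
∂f/∂y = -12*x - 18
∂f/∂z = 0
∇f = (-12*y - 2, -12*x - 18, 0)
At (-2, -3, -2): (34, 6, 0).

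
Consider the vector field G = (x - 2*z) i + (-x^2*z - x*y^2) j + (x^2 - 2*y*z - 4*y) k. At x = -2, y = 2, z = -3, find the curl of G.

(∇×G)₁ = ∂G₃/∂y − ∂G₂/∂z = x^2 - 2*z - 4
(∇×G)₂ = ∂G₁/∂z − ∂G₃/∂x = -2*x - 2
(∇×G)₃ = ∂G₂/∂x − ∂G₁/∂y = -2*x*z - y^2
∇×G = (x^2 - 2*z - 4, -2*x - 2, -2*x*z - y^2)
At (-2, 2, -3): (6, 2, -16).

(6, 2, -16)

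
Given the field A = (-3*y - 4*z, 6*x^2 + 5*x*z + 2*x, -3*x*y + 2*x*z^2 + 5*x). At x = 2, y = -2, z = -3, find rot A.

(-16, -33, 14)

(∇×A)₁ = ∂A₃/∂y − ∂A₂/∂z = -8*x
(∇×A)₂ = ∂A₁/∂z − ∂A₃/∂x = 3*y - 2*z^2 - 9
(∇×A)₃ = ∂A₂/∂x − ∂A₁/∂y = 12*x + 5*z + 5
∇×A = (-8*x, 3*y - 2*z^2 - 9, 12*x + 5*z + 5)
At (2, -2, -3): (-16, -33, 14).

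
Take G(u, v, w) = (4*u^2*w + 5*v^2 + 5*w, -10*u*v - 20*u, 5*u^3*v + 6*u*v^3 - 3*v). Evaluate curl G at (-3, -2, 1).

(∇×G)₁ = ∂G₃/∂v − ∂G₂/∂w = 5*u^3 + 18*u*v^2 - 3
(∇×G)₂ = ∂G₁/∂w − ∂G₃/∂u = -15*u^2*v + 4*u^2 - 6*v^3 + 5
(∇×G)₃ = ∂G₂/∂u − ∂G₁/∂v = -20*v - 20
∇×G = (5*u^3 + 18*u*v^2 - 3, -15*u^2*v + 4*u^2 - 6*v^3 + 5, -20*v - 20)
At (-3, -2, 1): (-354, 359, 20).

(-354, 359, 20)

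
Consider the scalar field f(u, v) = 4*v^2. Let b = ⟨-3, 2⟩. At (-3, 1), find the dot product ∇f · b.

16

∂f/∂u = 0
∂f/∂v = 8*v
∇f at (-3, 1) = (0, 8)
∇f · b = (0)(-3) + (8)(2) = 16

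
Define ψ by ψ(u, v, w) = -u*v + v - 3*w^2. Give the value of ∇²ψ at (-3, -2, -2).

-6

∂²ψ/∂u² = 0
∂²ψ/∂v² = 0
∂²ψ/∂w² = -6
∇²ψ = -6
At (-3, -2, -2): -6.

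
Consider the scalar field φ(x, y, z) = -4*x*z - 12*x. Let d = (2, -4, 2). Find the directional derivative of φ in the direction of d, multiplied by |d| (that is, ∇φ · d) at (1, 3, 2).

∂φ/∂x = -4*z - 12
∂φ/∂y = 0
∂φ/∂z = -4*x
∇φ at (1, 3, 2) = (-20, 0, -4)
∇φ · d = (-20)(2) + (0)(-4) + (-4)(2) = -48

-48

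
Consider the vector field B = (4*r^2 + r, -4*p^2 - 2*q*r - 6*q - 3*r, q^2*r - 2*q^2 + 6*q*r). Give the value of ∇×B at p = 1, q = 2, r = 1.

(∇×B)₁ = ∂B₃/∂q − ∂B₂/∂r = 2*q*r - 2*q + 6*r + 3
(∇×B)₂ = ∂B₁/∂r − ∂B₃/∂p = 8*r + 1
(∇×B)₃ = ∂B₂/∂p − ∂B₁/∂q = -8*p
∇×B = (2*q*r - 2*q + 6*r + 3, 8*r + 1, -8*p)
At (1, 2, 1): (9, 9, -8).

(9, 9, -8)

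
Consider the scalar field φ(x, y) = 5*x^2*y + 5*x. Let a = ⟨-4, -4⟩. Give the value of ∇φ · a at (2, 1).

-180

∂φ/∂x = 10*x*y + 5
∂φ/∂y = 5*x^2
∇φ at (2, 1) = (25, 20)
∇φ · a = (25)(-4) + (20)(-4) = -180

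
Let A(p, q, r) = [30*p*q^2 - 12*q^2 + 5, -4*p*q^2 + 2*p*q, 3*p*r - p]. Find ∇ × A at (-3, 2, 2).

(0, -5, 396)

(∇×A)₁ = ∂A₃/∂q − ∂A₂/∂r = 0
(∇×A)₂ = ∂A₁/∂r − ∂A₃/∂p = -3*r + 1
(∇×A)₃ = ∂A₂/∂p − ∂A₁/∂q = -60*p*q - 4*q^2 + 26*q
∇×A = (0, -3*r + 1, -60*p*q - 4*q^2 + 26*q)
At (-3, 2, 2): (0, -5, 396).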